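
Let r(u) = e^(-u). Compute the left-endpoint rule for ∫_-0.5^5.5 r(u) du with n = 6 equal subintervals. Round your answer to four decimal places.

Δu = (5.5 − (-0.5))/6 = 1.
Left endpoints: -0.5, 0.5, 1.5, 2.5, 3.5, 4.5.
r(-0.5) ≈ 1.6487, r(0.5) ≈ 0.6065, r(1.5) ≈ 0.2231, r(2.5) ≈ 0.0821, r(3.5) ≈ 0.0302, r(4.5) ≈ 0.0111.
Sum = Δu · [r(-0.5) + r(0.5) + r(1.5) + ...].
Sum ≈ 2.6018.

2.6018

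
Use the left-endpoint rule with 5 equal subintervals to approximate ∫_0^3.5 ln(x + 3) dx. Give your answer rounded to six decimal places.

5.092954

Δx = (3.5 − 0)/5 = 0.7.
Left endpoints: 0, 0.7, 1.4, 2.1, 2.8.
f(0) ≈ 1.098612, f(0.7) ≈ 1.308333, f(1.4) ≈ 1.481605, f(2.1) ≈ 1.629241, f(2.8) ≈ 1.757858.
Sum = Δx · [f(0) + f(0.7) + f(1.4) + f(2.1) + f(2.8)].
Sum ≈ 5.092954.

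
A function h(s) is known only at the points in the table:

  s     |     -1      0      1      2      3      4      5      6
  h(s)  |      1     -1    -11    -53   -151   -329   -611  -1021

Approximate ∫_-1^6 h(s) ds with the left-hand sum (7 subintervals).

Δs = 1.
Sum = 1·[1 + (-1) + (-11) + (-53) + (-151) + (-329) + (-611)] = -1155.

-1155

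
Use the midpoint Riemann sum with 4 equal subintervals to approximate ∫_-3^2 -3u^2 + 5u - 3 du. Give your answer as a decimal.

Δu = (2 − (-3))/4 = 1.25.
Midpoints: -2.375, -1.125, 0.125, 1.375.
f(-2.375) = -31.796875, f(-1.125) = -12.421875, f(0.125) = -2.421875, f(1.375) = -1.796875.
Sum = Δu · [f(-2.375) + f(-1.125) + f(0.125) + f(1.375)].
Sum = -60.546875.

-60.546875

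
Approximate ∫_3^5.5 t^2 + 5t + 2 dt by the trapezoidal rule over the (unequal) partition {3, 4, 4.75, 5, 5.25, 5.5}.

Subinterval widths: 1, 0.75, 0.25, 0.25, 0.25.
f(3) = 26, f(4) = 38, f(4.75) = 48.3125, f(5) = 52, f(5.25) = 55.8125, f(5.5) = 59.75.
On each subinterval the trapezoid contributes (Δt_i/2)·[f(t_{i-1}) + f(t_i)].
Sum = 104.828125.

104.828125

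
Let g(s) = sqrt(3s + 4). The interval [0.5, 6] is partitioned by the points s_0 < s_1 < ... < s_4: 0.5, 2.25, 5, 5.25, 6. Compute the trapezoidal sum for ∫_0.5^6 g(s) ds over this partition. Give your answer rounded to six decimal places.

Subinterval widths: 1.75, 2.75, 0.25, 0.75.
g(0.5) ≈ 2.345208, g(2.25) ≈ 3.278719, g(5) ≈ 4.358899, g(5.25) ≈ 4.444097, g(6) ≈ 4.690416.
On each subinterval the trapezoid contributes (Δs_i/2)·[g(s_{i-1}) + g(s_i)].
Sum ≈ 19.948478.

19.948478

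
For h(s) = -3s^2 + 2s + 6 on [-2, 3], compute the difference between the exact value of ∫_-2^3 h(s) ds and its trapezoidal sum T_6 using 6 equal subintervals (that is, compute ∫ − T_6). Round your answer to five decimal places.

1.73611

Exact integral: ∫_-2^3 h(s) ds = 0.
T_6 ≈ -1.7361111.
Error ≈ 0 − (-1.7361111) ≈ 1.73611.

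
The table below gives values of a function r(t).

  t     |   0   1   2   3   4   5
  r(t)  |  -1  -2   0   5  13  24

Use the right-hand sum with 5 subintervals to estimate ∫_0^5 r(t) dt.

40

Δt = 1.
Sum = 1·[(-2) + 0 + 5 + 13 + 24] = 40.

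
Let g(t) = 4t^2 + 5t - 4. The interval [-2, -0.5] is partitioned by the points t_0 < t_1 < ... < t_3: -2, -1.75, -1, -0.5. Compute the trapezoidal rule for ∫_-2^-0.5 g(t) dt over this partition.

Subinterval widths: 0.25, 0.75, 0.5.
g(-2) = 2, g(-1.75) = -0.5, g(-1) = -5, g(-0.5) = -5.5.
On each subinterval the trapezoid contributes (Δt_i/2)·[g(t_{i-1}) + g(t_i)].
Sum = -4.5.

-4.5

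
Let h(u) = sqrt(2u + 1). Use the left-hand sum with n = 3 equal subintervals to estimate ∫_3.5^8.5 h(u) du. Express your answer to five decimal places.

16.70773

Δu = (8.5 − 3.5)/3 = 5/3.
Left endpoints: 3.5, 31/6, 41/6.
h(3.5) ≈ 2.82843, h(31/6) ≈ 3.36650, h(41/6) ≈ 3.82971.
Sum = Δu · [h(3.5) + h(31/6) + h(41/6)].
Sum ≈ 16.70773.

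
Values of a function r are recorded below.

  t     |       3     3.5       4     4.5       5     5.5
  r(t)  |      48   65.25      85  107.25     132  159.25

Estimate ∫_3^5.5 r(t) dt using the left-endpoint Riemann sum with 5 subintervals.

Δt = 0.5.
Sum = 0.5·[48 + 65.25 + 85 + 107.25 + 132] = 218.75.

218.75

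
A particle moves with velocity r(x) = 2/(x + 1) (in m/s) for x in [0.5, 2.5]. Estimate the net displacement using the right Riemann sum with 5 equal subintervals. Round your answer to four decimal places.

1.5518

Δx = (2.5 − 0.5)/5 = 0.4.
Right endpoints: 0.9, 1.3, 1.7, 2.1, 2.5.
r(0.9) = 20/19, r(1.3) = 20/23, r(1.7) = 20/27, r(2.1) = 20/31, r(2.5) = 4/7.
Sum = Δx · [r(0.9) + r(1.3) + r(1.7) + r(2.1) + r(2.5)].
Sum ≈ 1.5518.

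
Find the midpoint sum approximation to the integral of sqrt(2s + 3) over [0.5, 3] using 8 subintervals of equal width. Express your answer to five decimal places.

Δs = (3 − 0.5)/8 = 0.3125.
Midpoints: 0.65625, 0.96875, 1.28125, 1.59375, 1.90625, 2.21875, 2.53125, 2.84375.
f(0.65625) ≈ 2.07666, f(0.96875) ≈ 2.22205, f(1.28125) ≈ 2.35850, f(1.59375) ≈ 2.48747, f(1.90625) ≈ 2.61008, f(2.21875) ≈ 2.72718, f(2.53125) ≈ 2.83945, f(2.84375) ≈ 2.94746.
Sum = Δs · [f(0.65625) + f(0.96875) + f(1.28125) + ...].
Sum ≈ 6.33401.

6.33401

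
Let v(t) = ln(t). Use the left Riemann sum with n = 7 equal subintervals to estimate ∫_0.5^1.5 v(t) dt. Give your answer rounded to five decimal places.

Δt = (1.5 − 0.5)/7 = 1/7.
Left endpoints: 0.5, 9/14, 11/14, 13/14, 15/14, 17/14, 19/14.
v(0.5) ≈ -0.69315, v(9/14) ≈ -0.44183, v(11/14) ≈ -0.24116, v(13/14) ≈ -0.07411, v(15/14) ≈ 0.06899, v(17/14) ≈ 0.19416, v(19/14) ≈ 0.30538.
Sum = Δt · [v(0.5) + v(9/14) + v(11/14) + ...].
Sum ≈ -0.12596.

-0.12596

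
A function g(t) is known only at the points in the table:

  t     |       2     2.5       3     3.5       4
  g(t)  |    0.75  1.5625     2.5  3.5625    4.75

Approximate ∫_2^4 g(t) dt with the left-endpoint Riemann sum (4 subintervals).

Δt = 0.5.
Sum = 0.5·[0.75 + 1.5625 + 2.5 + 3.5625] = 4.1875.

4.1875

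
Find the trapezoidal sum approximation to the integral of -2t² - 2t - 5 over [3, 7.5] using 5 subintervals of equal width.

-334.215

Δt = (7.5 − 3)/5 = 0.9.
f(3) = -29, f(3.9) = -43.22, f(4.8) = -60.68, f(5.7) = -81.38, f(6.6) = -105.32, f(7.5) = -132.5.
T_5 = (Δt/2)·[f(t_0) + 2f(t_1) + ... + 2f(t_{4}) + f(t_5)].
Sum = -334.215.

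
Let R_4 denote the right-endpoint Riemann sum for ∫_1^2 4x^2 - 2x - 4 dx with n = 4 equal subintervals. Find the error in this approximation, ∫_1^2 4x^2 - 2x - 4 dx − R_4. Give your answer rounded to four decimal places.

-1.2917

Exact integral: ∫_1^2 f(x) dx ≈ 2.333333.
R_4 = 3.625.
Error ≈ 2.333333 − 3.625 ≈ -1.2917.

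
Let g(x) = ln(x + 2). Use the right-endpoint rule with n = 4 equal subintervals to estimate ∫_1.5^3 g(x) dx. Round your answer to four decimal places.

2.2284

Δx = (3 − 1.5)/4 = 0.375.
Right endpoints: 1.875, 2.25, 2.625, 3.
g(1.875) ≈ 1.3545, g(2.25) ≈ 1.4469, g(2.625) ≈ 1.5315, g(3) ≈ 1.6094.
Sum = Δx · [g(1.875) + g(2.25) + g(2.625) + g(3)].
Sum ≈ 2.2284.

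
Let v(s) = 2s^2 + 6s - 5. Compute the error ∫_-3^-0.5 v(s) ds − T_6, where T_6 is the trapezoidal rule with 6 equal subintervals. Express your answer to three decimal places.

Exact integral: ∫_-3^-0.5 v(s) ds ≈ -20.83333.
T_6 ≈ -20.68866.
Error ≈ -20.83333 − (-20.68866) ≈ -0.145.

-0.145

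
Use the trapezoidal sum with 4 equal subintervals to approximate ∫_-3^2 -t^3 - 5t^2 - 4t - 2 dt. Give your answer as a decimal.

-46.640625

Δt = (2 − (-3))/4 = 1.25.
f(-3) = -8, f(-1.75) = -4.953125, f(-0.5) = -1.125, f(0.75) = -8.234375, f(2) = -38.
T_4 = (Δt/2)·[f(t_0) + 2f(t_1) + 2f(t_2) + 2f(t_3) + f(t_4)].
Sum = -46.640625.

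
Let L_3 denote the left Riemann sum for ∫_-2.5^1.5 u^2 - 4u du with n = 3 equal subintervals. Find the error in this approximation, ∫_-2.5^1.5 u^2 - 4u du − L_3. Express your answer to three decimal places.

-14.519

Exact integral: ∫_-2.5^1.5 f(u) du ≈ 14.33333.
L_3 ≈ 28.85185.
Error ≈ 14.33333 − 28.85185 ≈ -14.519.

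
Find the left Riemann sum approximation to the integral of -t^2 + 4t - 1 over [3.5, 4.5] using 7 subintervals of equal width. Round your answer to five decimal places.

-0.80102

Δt = (4.5 − 3.5)/7 = 1/7.
Left endpoints: 3.5, 51/14, 53/14, 55/14, 57/14, 59/14, 61/14.
f(3.5) = 0.75, f(51/14) = 59/196, f(53/14) = -37/196, f(55/14) = -141/196, f(57/14) = -253/196, f(59/14) = -373/196, f(61/14) = -501/196.
Sum = Δt · [f(3.5) + f(51/14) + f(53/14) + ...].
Sum ≈ -0.80102.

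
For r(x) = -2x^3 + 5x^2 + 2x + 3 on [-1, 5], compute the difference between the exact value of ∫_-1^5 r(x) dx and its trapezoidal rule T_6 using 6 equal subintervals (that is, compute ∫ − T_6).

7

Exact integral: ∫_-1^5 r(x) dx = -60.
T_6 = -67.
Error = -60 − (-67) = 7.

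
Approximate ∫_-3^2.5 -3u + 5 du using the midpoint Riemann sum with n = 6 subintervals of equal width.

31.625

Δu = (2.5 − (-3))/6 = 11/12.
Midpoints: -61/24, -1.625, -17/24, 5/24, 1.125, 49/24.
f(-61/24) = 12.625, f(-1.625) = 9.875, f(-17/24) = 7.125, f(5/24) = 4.375, f(1.125) = 1.625, f(49/24) = -1.125.
Sum = Δu · [f(-61/24) + f(-1.625) + f(-17/24) + ...].
Sum = 31.625.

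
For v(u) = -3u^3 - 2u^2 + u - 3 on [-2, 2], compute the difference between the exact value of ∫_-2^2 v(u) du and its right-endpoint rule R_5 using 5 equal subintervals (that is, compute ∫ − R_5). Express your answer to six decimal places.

18.453333

Exact integral: ∫_-2^2 v(u) du ≈ -22.66666667.
R_5 = -41.12.
Error ≈ -22.66666667 − (-41.12) ≈ 18.453333.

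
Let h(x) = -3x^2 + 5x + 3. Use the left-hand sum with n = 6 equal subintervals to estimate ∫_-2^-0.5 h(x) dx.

Δx = (-0.5 − (-2))/6 = 0.25.
Left endpoints: -2, -1.75, -1.5, -1.25, -1, -0.75.
h(-2) = -19, h(-1.75) = -14.9375, h(-1.5) = -11.25, h(-1.25) = -7.9375, h(-1) = -5, h(-0.75) = -2.4375.
Sum = Δx · [h(-2) + h(-1.75) + h(-1.5) + ...].
Sum = -15.140625.

-15.140625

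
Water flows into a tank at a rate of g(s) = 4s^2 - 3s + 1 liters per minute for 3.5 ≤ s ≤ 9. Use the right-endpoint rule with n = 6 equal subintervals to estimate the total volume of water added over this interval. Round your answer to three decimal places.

Δs = (9 − 3.5)/6 = 11/12.
Right endpoints: 53/12, 16/3, 6.25, 43/6, 97/12, 9.
g(53/12) = 592/9, g(16/3) = 889/9, g(6.25) = 138.5, g(43/6) = 3329/18, g(97/12) = 2143/9, g(9) = 298.
Sum = Δs · [g(53/12) + g(16/3) + g(6.25) + ...].
Sum ≈ 938.769.

938.769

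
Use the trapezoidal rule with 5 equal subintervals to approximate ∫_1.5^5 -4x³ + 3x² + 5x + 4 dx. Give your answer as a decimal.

Δx = (5 − 1.5)/5 = 0.7.
f(1.5) = 4.75, f(2.2) = -13.072, f(2.9) = -53.826, f(3.6) = -125.744, f(4.3) = -237.058, f(5) = -396.
T_5 = (Δx/2)·[f(x_0) + 2f(x_1) + ... + 2f(x_{4}) + f(x_5)].
Sum = -437.7275.

-437.7275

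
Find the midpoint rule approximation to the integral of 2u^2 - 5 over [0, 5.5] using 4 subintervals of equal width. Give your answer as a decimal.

Δu = (5.5 − 0)/4 = 1.375.
Midpoints: 0.6875, 2.0625, 3.4375, 4.8125.
f(0.6875) = -4.0546875, f(2.0625) = 3.5078125, f(3.4375) = 18.6328125, f(4.8125) = 41.3203125.
Sum = Δu · [f(0.6875) + f(2.0625) + f(3.4375) + f(4.8125)].
Sum = 81.68359375.

81.68359375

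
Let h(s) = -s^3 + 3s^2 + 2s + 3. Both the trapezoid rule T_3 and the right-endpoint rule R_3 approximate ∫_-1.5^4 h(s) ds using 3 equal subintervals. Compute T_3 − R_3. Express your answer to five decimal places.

13.86458

T_3 ≈ 32.5798611.
R_3 ≈ 18.7152778.
T_3 − R_3 ≈ 13.86458.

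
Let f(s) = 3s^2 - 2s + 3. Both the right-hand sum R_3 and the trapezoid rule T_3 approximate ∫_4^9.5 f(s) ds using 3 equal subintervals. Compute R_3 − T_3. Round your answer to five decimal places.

194.10417

R_3 ≈ 938.9722222.
T_3 ≈ 744.8680556.
R_3 − T_3 ≈ 194.10417.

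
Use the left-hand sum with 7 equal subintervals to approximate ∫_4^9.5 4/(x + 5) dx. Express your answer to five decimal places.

1.97549

Δx = (9.5 − 4)/7 = 11/14.
Left endpoints: 4, 67/14, 39/7, 89/14, 50/7, 111/14, 61/7.
f(4) = 4/9, f(67/14) = 56/137, f(39/7) = 14/37, f(89/14) = 56/159, f(50/7) = 28/85, f(111/14) = 56/181, f(61/7) = 7/24.
Sum = Δx · [f(4) + f(67/14) + f(39/7) + ...].
Sum ≈ 1.97549.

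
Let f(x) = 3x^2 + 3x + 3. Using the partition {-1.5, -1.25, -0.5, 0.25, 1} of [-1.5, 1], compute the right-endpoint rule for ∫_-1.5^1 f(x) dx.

Subinterval widths: 0.25, 0.75, 0.75, 0.75.
Right endpoints: -1.25, -0.5, 0.25, 1.
f(-1.25) = 3.9375, f(-0.5) = 2.25, f(0.25) = 3.9375, f(1) = 9.
Sum = Σ Δx_i · f(x_i).
Sum = 12.375.

12.375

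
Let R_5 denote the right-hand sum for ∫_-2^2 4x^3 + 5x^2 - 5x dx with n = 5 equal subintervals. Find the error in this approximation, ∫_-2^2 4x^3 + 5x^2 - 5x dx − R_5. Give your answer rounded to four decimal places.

-19.7333

Exact integral: ∫_-2^2 f(x) dx ≈ 26.666667.
R_5 = 46.4.
Error ≈ 26.666667 − 46.4 ≈ -19.7333.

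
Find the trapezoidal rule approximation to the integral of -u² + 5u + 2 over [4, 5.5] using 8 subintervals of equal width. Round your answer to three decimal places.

4.491

Δu = (5.5 − 4)/8 = 0.1875.
f(4) = 6, f(4.1875) = 5.40234375, f(4.375) = 4.734375, f(4.5625) = 3.99609375, f(4.75) = 3.1875, f(4.9375) = 2.30859375, f(5.125) = 1.359375, f(5.3125) = 0.33984375, f(5.5) = -0.75.
T_8 = (Δu/2)·[f(u_0) + 2f(u_1) + ... + 2f(u_{7}) + f(u_8)].
Sum ≈ 4.491.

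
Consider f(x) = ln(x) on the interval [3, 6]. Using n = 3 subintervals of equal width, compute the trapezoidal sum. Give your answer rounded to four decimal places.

Δx = (6 − 3)/3 = 1.
f(3) ≈ 1.0986, f(4) ≈ 1.3863, f(5) ≈ 1.6094, f(6) ≈ 1.7918.
T_3 = (Δx/2)·[f(x_0) + 2f(x_1) + 2f(x_2) + f(x_3)].
Sum ≈ 4.4409.

4.4409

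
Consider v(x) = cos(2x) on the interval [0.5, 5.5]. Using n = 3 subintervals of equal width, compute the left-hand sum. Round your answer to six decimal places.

0.594134

Δx = (5.5 − 0.5)/3 = 5/3.
Left endpoints: 0.5, 13/6, 23/6.
v(0.5) ≈ 0.540302, v(13/6) ≈ -0.370043, v(23/6) ≈ 0.186222.
Sum = Δx · [v(0.5) + v(13/6) + v(23/6)].
Sum ≈ 0.594134.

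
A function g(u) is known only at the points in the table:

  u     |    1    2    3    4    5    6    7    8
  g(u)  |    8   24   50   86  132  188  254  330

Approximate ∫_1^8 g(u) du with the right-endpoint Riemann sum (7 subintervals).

1064

Δu = 1.
Sum = 1·[24 + 50 + 86 + 132 + 188 + 254 + 330] = 1064.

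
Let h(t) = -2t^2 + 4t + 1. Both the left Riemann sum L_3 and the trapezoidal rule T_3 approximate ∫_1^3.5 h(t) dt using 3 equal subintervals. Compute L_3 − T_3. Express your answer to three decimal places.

L_3 ≈ 1.71296.
T_3 ≈ -3.49537.
L_3 − T_3 ≈ 5.208.

5.208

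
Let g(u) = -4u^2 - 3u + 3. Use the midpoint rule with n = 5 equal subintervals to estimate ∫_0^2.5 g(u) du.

Δu = (2.5 − 0)/5 = 0.5.
Midpoints: 0.25, 0.75, 1.25, 1.75, 2.25.
g(0.25) = 2, g(0.75) = -1.5, g(1.25) = -7, g(1.75) = -14.5, g(2.25) = -24.
Sum = Δu · [g(0.25) + g(0.75) + g(1.25) + g(1.75) + g(2.25)].
Sum = -22.5.

-22.5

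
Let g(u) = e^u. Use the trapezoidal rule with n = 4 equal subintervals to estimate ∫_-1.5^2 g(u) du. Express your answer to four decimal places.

7.6174

Δu = (2 − (-1.5))/4 = 0.875.
g(-1.5) ≈ 0.2231, g(-0.625) ≈ 0.5353, g(0.25) ≈ 1.2840, g(1.125) ≈ 3.0802, g(2) ≈ 7.3891.
T_4 = (Δu/2)·[g(u_0) + 2g(u_1) + 2g(u_2) + 2g(u_3) + g(u_4)].
Sum ≈ 7.6174.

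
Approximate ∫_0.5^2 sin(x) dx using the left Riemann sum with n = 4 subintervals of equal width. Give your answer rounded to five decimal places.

1.19793

Δx = (2 − 0.5)/4 = 0.375.
Left endpoints: 0.5, 0.875, 1.25, 1.625.
f(0.5) ≈ 0.47943, f(0.875) ≈ 0.76754, f(1.25) ≈ 0.94898, f(1.625) ≈ 0.99853.
Sum = Δx · [f(0.5) + f(0.875) + f(1.25) + f(1.625)].
Sum ≈ 1.19793.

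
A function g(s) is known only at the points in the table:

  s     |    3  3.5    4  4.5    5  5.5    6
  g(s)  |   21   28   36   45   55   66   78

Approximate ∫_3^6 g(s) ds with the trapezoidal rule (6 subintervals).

139.75

Δs = 0.5.
T_6 = (0.5/2)·[21 + 2·28 + 2·36 + 2·45 + 2·55 + 2·66 + 78] = 139.75.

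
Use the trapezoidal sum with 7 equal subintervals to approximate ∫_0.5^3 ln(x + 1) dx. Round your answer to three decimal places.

2.433

Δx = (3 − 0.5)/7 = 5/14.
f(0.5) ≈ 0.405, f(6/7) ≈ 0.619, f(17/14) ≈ 0.795, f(11/7) ≈ 0.944, f(27/14) ≈ 1.075, f(16/7) ≈ 1.190, f(37/14) ≈ 1.293, f(3) ≈ 1.386.
T_7 = (Δx/2)·[f(x_0) + 2f(x_1) + ... + 2f(x_{6}) + f(x_7)].
Sum ≈ 2.433.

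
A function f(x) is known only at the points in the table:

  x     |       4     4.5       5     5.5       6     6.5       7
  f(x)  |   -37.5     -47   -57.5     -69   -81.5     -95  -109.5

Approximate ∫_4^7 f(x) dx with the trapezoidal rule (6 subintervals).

Δx = 0.5.
T_6 = (0.5/2)·[(-37.5) + 2·(-47) + 2·(-57.5) + 2·(-69) + 2·(-81.5) + 2·(-95) + (-109.5)] = -211.75.

-211.75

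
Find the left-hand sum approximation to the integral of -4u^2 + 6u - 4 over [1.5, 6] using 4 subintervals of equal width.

-143.296875

Δu = (6 − 1.5)/4 = 1.125.
Left endpoints: 1.5, 2.625, 3.75, 4.875.
f(1.5) = -4, f(2.625) = -15.8125, f(3.75) = -37.75, f(4.875) = -69.8125.
Sum = Δu · [f(1.5) + f(2.625) + f(3.75) + f(4.875)].
Sum = -143.296875.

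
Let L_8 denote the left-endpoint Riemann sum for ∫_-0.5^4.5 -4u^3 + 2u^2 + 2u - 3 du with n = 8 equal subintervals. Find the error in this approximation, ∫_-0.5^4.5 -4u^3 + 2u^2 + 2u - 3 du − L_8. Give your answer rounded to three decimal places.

Exact integral: ∫_-0.5^4.5 f(u) du ≈ -344.16667.
L_8 = -252.890625.
Error ≈ -344.16667 − (-252.890625) ≈ -91.276.

-91.276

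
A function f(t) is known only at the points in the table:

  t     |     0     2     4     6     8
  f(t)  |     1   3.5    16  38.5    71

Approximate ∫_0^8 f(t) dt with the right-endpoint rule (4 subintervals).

258

Δt = 2.
Sum = 2·[3.5 + 16 + 38.5 + 71] = 258.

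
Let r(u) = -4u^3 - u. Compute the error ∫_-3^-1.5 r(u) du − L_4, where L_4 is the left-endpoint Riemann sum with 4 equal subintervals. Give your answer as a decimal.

-18.94921875

Exact integral: ∫_-3^-1.5 r(u) du = 79.3125.
L_4 = 98.26171875.
Error = 79.3125 − 98.26171875 = -18.94921875.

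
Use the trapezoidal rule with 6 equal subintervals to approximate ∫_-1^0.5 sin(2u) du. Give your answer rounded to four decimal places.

-0.4682

Δu = (0.5 − (-1))/6 = 0.25.
f(-1) ≈ -0.9093, f(-0.75) ≈ -0.9975, f(-0.5) ≈ -0.8415, f(-0.25) ≈ -0.4794, f(0) ≈ 0.0000, f(0.25) ≈ 0.4794, f(0.5) ≈ 0.8415.
T_6 = (Δu/2)·[f(u_0) + 2f(u_1) + ... + 2f(u_{5}) + f(u_6)].
Sum ≈ -0.4682.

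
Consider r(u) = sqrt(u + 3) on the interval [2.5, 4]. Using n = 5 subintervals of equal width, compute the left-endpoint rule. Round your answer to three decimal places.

Δu = (4 − 2.5)/5 = 0.3.
Left endpoints: 2.5, 2.8, 3.1, 3.4, 3.7.
r(2.5) ≈ 2.345, r(2.8) ≈ 2.408, r(3.1) ≈ 2.470, r(3.4) ≈ 2.530, r(3.7) ≈ 2.588.
Sum = Δu · [r(2.5) + r(2.8) + r(3.1) + r(3.4) + r(3.7)].
Sum ≈ 3.702.

3.702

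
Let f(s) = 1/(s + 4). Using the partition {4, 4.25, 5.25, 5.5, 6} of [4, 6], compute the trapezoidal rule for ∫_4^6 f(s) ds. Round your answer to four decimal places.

Subinterval widths: 0.25, 1, 0.25, 0.5.
f(4) = 0.125, f(4.25) = 4/33, f(5.25) = 4/37, f(5.5) = 2/19, f(6) = 0.1.
On each subinterval the trapezoid contributes (Δs_i/2)·[f(s_{i-1}) + f(s_i)].
Sum ≈ 0.2234.

0.2234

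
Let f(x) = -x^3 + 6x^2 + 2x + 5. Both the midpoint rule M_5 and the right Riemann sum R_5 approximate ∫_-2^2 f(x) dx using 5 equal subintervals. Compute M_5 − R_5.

M_5 = 50.72.
R_5 = 51.36.
M_5 − R_5 = -0.64.

-0.64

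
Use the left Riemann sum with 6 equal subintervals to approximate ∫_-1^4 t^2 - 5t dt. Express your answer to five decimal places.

-11.08796

Δt = (4 − (-1))/6 = 5/6.
Left endpoints: -1, -1/6, 2/3, 1.5, 7/3, 19/6.
f(-1) = 6, f(-1/6) = 31/36, f(2/3) = -26/9, f(1.5) = -5.25, f(7/3) = -56/9, f(19/6) = -209/36.
Sum = Δt · [f(-1) + f(-1/6) + f(2/3) + ...].
Sum ≈ -11.08796.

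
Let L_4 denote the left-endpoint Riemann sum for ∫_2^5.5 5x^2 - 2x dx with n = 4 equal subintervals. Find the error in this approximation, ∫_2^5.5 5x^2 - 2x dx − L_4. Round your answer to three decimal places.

Exact integral: ∫_2^5.5 f(x) dx ≈ 237.70833.
L_4 = 185.58203125.
Error ≈ 237.70833 − 185.58203125 ≈ 52.126.

52.126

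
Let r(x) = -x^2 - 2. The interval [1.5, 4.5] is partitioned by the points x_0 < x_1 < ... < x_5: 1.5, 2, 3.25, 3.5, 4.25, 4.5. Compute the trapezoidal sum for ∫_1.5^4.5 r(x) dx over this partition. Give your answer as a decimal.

Subinterval widths: 0.5, 1.25, 0.25, 0.75, 0.25.
r(1.5) = -4.25, r(2) = -6, r(3.25) = -12.5625, r(3.5) = -14.25, r(4.25) = -20.0625, r(4.5) = -22.25.
On each subinterval the trapezoid contributes (Δx_i/2)·[r(x_{i-1}) + r(x_i)].
Sum = -35.671875.

-35.671875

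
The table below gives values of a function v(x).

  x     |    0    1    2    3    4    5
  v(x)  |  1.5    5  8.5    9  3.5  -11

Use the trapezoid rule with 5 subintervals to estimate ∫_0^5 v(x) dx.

Δx = 1.
T_5 = (1/2)·[1.5 + 2·5 + 2·8.5 + 2·9 + 2·3.5 + (-11)] = 21.25.

21.25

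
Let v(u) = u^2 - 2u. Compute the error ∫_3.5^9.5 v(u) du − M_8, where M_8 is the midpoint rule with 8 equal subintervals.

Exact integral: ∫_3.5^9.5 v(u) du = 193.5.
M_8 = 193.21875.
Error = 193.5 − 193.21875 = 0.28125.

0.28125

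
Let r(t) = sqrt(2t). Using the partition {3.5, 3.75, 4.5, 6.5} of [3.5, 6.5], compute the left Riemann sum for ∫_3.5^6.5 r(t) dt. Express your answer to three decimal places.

Subinterval widths: 0.25, 0.75, 2.
Left endpoints: 3.5, 3.75, 4.5.
r(3.5) ≈ 2.646, r(3.75) ≈ 2.739, r(4.5) ≈ 3.000.
Sum = Σ Δt_i · r(t_i).
Sum ≈ 8.715.

8.715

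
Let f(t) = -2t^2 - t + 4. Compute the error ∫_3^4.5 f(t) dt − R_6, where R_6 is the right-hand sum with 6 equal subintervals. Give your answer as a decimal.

3.03125

Exact integral: ∫_3^4.5 f(t) dt = -42.375.
R_6 = -45.40625.
Error = -42.375 − (-45.40625) = 3.03125.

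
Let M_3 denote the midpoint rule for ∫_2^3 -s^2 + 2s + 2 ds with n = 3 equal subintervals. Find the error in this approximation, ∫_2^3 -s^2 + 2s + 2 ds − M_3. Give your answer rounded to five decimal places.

-0.00926

Exact integral: ∫_2^3 f(s) ds ≈ 0.6666667.
M_3 ≈ 0.6759259.
Error ≈ 0.6666667 − 0.6759259 ≈ -0.00926.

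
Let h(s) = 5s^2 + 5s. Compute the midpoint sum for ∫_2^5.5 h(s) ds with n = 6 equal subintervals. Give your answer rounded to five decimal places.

Δs = (5.5 − 2)/6 = 7/12.
Midpoints: 55/24, 2.875, 83/24, 97/24, 4.625, 125/24.
h(55/24) = 21725/576, h(2.875) = 55.703125, h(83/24) = 44405/576, h(97/24) = 58685/576, h(4.625) = 130.078125, h(125/24) = 93125/576.
Sum = Δs · [h(55/24) + h(2.875) + h(83/24) + ...].
Sum ≈ 329.08709.

329.08709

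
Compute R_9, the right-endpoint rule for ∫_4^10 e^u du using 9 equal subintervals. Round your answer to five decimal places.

30103.63154

Δu = (10 − 4)/9 = 2/3.
Right endpoints: 14/3, 16/3, 6, 20/3, 22/3, 8, 26/3, 28/3, 10.
f(14/3) ≈ 106.34268, f(16/3) ≈ 207.12725, f(6) ≈ 403.42879, f(20/3) ≈ 785.77199, f(22/3) ≈ 1530.47486, f(8) ≈ 2980.95799, f(26/3) ≈ 5806.11335, f(28/3) ≈ 11308.76461, f(10) ≈ 22026.46579.
Sum = Δu · [f(14/3) + f(16/3) + f(6) + ...].
Sum ≈ 30103.63154.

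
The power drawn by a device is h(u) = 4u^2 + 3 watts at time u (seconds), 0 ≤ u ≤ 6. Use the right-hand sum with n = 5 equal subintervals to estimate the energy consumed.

398.16

Δu = (6 − 0)/5 = 1.2.
Right endpoints: 1.2, 2.4, 3.6, 4.8, 6.
h(1.2) = 8.76, h(2.4) = 26.04, h(3.6) = 54.84, h(4.8) = 95.16, h(6) = 147.
Sum = Δu · [h(1.2) + h(2.4) + h(3.6) + h(4.8) + h(6)].
Sum = 398.16.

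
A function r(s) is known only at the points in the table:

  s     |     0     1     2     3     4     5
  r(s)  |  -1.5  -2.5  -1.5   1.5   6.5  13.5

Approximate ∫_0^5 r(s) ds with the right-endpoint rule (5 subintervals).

17.5

Δs = 1.
Sum = 1·[(-2.5) + (-1.5) + 1.5 + 6.5 + 13.5] = 17.5.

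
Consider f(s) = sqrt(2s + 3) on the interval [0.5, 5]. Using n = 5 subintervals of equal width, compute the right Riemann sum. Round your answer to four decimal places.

13.6649

Δs = (5 − 0.5)/5 = 0.9.
Right endpoints: 1.4, 2.3, 3.2, 4.1, 5.
f(1.4) ≈ 2.4083, f(2.3) ≈ 2.7568, f(3.2) ≈ 3.0659, f(4.1) ≈ 3.3466, f(5) ≈ 3.6056.
Sum = Δs · [f(1.4) + f(2.3) + f(3.2) + f(4.1) + f(5)].
Sum ≈ 13.6649.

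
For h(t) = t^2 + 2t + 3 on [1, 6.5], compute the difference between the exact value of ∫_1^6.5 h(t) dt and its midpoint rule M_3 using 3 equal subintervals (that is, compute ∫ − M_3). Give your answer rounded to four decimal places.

Exact integral: ∫_1^6.5 h(t) dt ≈ 148.958333.
M_3 ≈ 147.417824.
Error ≈ 148.958333 − 147.417824 ≈ 1.5405.

1.5405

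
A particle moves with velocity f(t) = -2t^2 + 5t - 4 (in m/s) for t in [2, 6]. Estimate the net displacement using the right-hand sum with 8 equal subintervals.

Δt = (6 − 2)/8 = 0.5.
Right endpoints: 2.5, 3, 3.5, 4, 4.5, 5, 5.5, 6.
f(2.5) = -4, f(3) = -7, f(3.5) = -11, f(4) = -16, f(4.5) = -22, f(5) = -29, f(5.5) = -37, f(6) = -46.
Sum = Δt · [f(2.5) + f(3) + f(3.5) + ...].
Sum = -86.

-86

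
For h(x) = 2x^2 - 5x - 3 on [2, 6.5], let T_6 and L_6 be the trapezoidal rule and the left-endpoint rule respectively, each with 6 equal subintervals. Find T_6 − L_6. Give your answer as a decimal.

20.25

T_6 = 69.46875.
L_6 = 49.21875.
T_6 − L_6 = 20.25.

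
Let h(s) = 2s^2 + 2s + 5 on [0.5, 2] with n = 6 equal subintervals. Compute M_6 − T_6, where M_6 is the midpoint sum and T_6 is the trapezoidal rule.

-0.046875

M_6 = 16.484375.
T_6 = 16.53125.
M_6 − T_6 = -0.046875.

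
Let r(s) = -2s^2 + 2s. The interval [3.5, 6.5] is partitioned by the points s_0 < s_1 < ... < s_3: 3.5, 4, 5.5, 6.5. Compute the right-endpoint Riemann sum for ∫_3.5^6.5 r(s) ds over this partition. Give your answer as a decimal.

-157.75

Subinterval widths: 0.5, 1.5, 1.
Right endpoints: 4, 5.5, 6.5.
r(4) = -24, r(5.5) = -49.5, r(6.5) = -71.5.
Sum = Σ Δs_i · r(s_i).
Sum = -157.75.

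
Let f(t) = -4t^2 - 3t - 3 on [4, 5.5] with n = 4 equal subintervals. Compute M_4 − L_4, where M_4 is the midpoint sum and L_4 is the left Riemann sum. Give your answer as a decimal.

M_4 = -162.3046875.
L_4 = -150.984375.
M_4 − L_4 = -11.3203125.

-11.3203125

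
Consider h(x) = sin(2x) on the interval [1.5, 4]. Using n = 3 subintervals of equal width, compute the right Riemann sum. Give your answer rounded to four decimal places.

Δx = (4 − 1.5)/3 = 5/6.
Right endpoints: 7/3, 19/6, 4.
h(7/3) ≈ -0.9990, h(19/6) ≈ 0.0501, h(4) ≈ 0.9894.
Sum = Δx · [h(7/3) + h(19/6) + h(4)].
Sum ≈ 0.0338.

0.0338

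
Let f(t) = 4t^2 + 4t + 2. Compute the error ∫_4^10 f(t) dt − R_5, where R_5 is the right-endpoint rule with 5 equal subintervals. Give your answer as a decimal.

Exact integral: ∫_4^10 f(t) dt = 1428.
R_5 = 1649.76.
Error = 1428 − 1649.76 = -221.76.

-221.76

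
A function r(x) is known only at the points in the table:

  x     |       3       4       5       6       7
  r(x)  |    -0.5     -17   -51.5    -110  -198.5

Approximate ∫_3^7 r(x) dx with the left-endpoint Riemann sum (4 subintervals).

Δx = 1.
Sum = 1·[(-0.5) + (-17) + (-51.5) + (-110)] = -179.

-179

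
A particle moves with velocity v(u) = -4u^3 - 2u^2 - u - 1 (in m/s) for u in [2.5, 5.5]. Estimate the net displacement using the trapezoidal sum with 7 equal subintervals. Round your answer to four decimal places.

-996.0918

Δu = (5.5 − 2.5)/7 = 3/7.
v(2.5) = -78.5, v(41/14) = -83383/686, v(47/14) = -122275/686, v(53/14) = -171823/686, v(59/14) = -233323/686, v(65/14) = -308071/686, v(71/14) = -397363/686, v(5.5) = -732.5.
T_7 = (Δu/2)·[v(u_0) + 2v(u_1) + ... + 2v(u_{6}) + v(u_7)].
Sum ≈ -996.0918.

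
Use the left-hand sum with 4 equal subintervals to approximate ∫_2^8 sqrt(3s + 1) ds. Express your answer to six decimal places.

21.846913

Δs = (8 − 2)/4 = 1.5.
Left endpoints: 2, 3.5, 5, 6.5.
f(2) ≈ 2.645751, f(3.5) ≈ 3.391165, f(5) ≈ 4.000000, f(6.5) ≈ 4.527693.
Sum = Δs · [f(2) + f(3.5) + f(5) + f(6.5)].
Sum ≈ 21.846913.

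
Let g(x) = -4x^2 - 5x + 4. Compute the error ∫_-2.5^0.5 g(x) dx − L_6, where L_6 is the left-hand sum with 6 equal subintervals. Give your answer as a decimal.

Exact integral: ∫_-2.5^0.5 g(x) dx = 6.
L_6 = 3.25.
Error = 6 − 3.25 = 2.75.

2.75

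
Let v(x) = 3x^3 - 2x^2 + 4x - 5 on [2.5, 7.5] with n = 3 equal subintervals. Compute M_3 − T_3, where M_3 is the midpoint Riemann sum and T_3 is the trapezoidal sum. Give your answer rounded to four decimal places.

-149.3056

M_3 ≈ 2098.148148.
T_3 ≈ 2247.453704.
M_3 − T_3 ≈ -149.3056.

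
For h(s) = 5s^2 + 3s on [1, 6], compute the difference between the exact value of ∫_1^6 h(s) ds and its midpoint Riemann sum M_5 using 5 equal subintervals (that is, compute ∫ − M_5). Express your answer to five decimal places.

Exact integral: ∫_1^6 h(s) ds ≈ 410.8333333.
M_5 = 408.75.
Error ≈ 410.8333333 − 408.75 ≈ 2.08333.

2.08333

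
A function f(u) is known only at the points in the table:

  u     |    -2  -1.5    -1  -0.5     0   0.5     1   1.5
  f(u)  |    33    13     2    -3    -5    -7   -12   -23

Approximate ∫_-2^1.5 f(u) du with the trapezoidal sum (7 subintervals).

-3.5

Δu = 0.5.
T_7 = (0.5/2)·[33 + 2·13 + 2·2 + 2·(-3) + 2·(-5) + 2·(-7) + 2·(-12) + (-23)] = -3.5.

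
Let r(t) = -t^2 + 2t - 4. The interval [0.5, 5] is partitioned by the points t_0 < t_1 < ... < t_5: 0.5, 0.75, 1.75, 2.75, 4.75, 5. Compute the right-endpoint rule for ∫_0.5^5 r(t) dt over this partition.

Subinterval widths: 0.25, 1, 1, 2, 0.25.
Right endpoints: 0.75, 1.75, 2.75, 4.75, 5.
r(0.75) = -3.0625, r(1.75) = -3.5625, r(2.75) = -6.0625, r(4.75) = -17.0625, r(5) = -19.
Sum = Σ Δt_i · r(t_i).
Sum = -49.265625.

-49.265625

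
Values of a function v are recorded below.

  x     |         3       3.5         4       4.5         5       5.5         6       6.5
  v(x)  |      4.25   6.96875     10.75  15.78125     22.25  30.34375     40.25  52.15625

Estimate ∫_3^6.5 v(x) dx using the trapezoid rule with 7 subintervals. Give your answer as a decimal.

77.2734375

Δx = 0.5.
T_7 = (0.5/2)·[4.25 + 2·6.96875 + 2·10.75 + 2·15.78125 + 2·22.25 + 2·30.34375 + 2·40.25 + 52.15625] = 77.2734375.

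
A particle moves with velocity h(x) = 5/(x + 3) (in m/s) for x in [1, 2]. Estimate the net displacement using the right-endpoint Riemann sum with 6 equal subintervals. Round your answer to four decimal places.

1.0951

Δx = (2 − 1)/6 = 1/6.
Right endpoints: 7/6, 4/3, 1.5, 5/3, 11/6, 2.
h(7/6) = 1.2, h(4/3) = 15/13, h(1.5) = 10/9, h(5/3) = 15/14, h(11/6) = 30/29, h(2) = 1.
Sum = Δx · [h(7/6) + h(4/3) + h(1.5) + ...].
Sum ≈ 1.0951.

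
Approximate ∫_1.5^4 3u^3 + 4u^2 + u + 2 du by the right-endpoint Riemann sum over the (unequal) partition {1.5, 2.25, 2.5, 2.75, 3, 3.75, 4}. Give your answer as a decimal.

Subinterval widths: 0.75, 0.25, 0.25, 0.25, 0.75, 0.25.
Right endpoints: 2.25, 2.5, 2.75, 3, 3.75, 4.
f(2.25) = 58.671875, f(2.5) = 76.375, f(2.75) = 97.390625, f(3) = 122, f(3.75) = 220.203125, f(4) = 262.
Sum = Σ Δu_i · f(u_i).
Sum = 348.59765625.

348.59765625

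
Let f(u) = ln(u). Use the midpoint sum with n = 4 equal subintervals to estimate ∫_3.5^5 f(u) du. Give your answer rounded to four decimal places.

Δu = (5 − 3.5)/4 = 0.375.
Midpoints: 3.6875, 4.0625, 4.4375, 4.8125.
f(3.6875) ≈ 1.3049, f(4.0625) ≈ 1.4018, f(4.4375) ≈ 1.4901, f(4.8125) ≈ 1.5712.
Sum = Δu · [f(3.6875) + f(4.0625) + f(4.4375) + f(4.8125)].
Sum ≈ 2.1630.

2.1630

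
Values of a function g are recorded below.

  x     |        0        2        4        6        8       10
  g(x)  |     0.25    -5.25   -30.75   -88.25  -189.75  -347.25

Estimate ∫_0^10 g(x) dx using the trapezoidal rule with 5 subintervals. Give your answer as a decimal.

Δx = 2.
T_5 = (2/2)·[0.25 + 2·(-5.25) + 2·(-30.75) + 2·(-88.25) + 2·(-189.75) + (-347.25)] = -975.

-975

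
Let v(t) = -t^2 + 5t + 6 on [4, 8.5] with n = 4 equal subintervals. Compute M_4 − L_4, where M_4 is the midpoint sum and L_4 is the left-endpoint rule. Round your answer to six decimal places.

M_4 ≈ -15.27539062.
L_4 = 2.28515625.
M_4 − L_4 ≈ -17.560547.

-17.560547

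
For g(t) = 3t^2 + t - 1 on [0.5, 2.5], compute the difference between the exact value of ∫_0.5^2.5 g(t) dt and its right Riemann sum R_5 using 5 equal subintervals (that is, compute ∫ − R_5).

-4.16

Exact integral: ∫_0.5^2.5 g(t) dt = 16.5.
R_5 = 20.66.
Error = 16.5 − 20.66 = -4.16.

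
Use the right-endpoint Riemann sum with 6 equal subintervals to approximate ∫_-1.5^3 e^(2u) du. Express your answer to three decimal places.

Δu = (3 − (-1.5))/6 = 0.75.
Right endpoints: -0.75, 0, 0.75, 1.5, 2.25, 3.
f(-0.75) ≈ 0.223, f(0) ≈ 1.000, f(0.75) ≈ 4.482, f(1.5) ≈ 20.086, f(2.25) ≈ 90.017, f(3) ≈ 403.429.
Sum = Δu · [f(-0.75) + f(0) + f(0.75) + ...].
Sum ≈ 389.427.

389.427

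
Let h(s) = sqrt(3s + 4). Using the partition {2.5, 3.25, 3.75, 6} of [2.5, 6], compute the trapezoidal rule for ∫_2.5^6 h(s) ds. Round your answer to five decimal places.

14.23551

Subinterval widths: 0.75, 0.5, 2.25.
h(2.5) ≈ 3.39116, h(3.25) ≈ 3.70810, h(3.75) ≈ 3.90512, h(6) ≈ 4.69042.
On each subinterval the trapezoid contributes (Δs_i/2)·[h(s_{i-1}) + h(s_i)].
Sum ≈ 14.23551.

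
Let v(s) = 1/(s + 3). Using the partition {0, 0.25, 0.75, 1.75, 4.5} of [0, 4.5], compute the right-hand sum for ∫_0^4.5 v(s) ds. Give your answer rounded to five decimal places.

Subinterval widths: 0.25, 0.5, 1, 2.75.
Right endpoints: 0.25, 0.75, 1.75, 4.5.
v(0.25) = 4/13, v(0.75) = 4/15, v(1.75) = 4/19, v(4.5) = 2/15.
Sum = Σ Δs_i · v(s_i).
Sum ≈ 0.78745.

0.78745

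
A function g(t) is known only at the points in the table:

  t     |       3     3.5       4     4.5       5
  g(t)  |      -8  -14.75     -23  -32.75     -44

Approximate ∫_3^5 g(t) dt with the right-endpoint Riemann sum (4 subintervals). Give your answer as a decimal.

Δt = 0.5.
Sum = 0.5·[(-14.75) + (-23) + (-32.75) + (-44)] = -57.25.

-57.25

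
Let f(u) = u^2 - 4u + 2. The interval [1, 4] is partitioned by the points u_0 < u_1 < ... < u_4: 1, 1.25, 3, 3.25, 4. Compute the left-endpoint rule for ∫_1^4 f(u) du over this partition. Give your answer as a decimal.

-3.34375

Subinterval widths: 0.25, 1.75, 0.25, 0.75.
Left endpoints: 1, 1.25, 3, 3.25.
f(1) = -1, f(1.25) = -1.4375, f(3) = -1, f(3.25) = -0.4375.
Sum = Σ Δu_i · f(u_i).
Sum = -3.34375.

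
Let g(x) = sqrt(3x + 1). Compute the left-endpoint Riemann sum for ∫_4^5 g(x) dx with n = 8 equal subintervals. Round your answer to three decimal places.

3.781

Δx = (5 − 4)/8 = 0.125.
Left endpoints: 4, 4.125, 4.25, 4.375, 4.5, 4.625, 4.75, 4.875.
g(4) ≈ 3.606, g(4.125) ≈ 3.657, g(4.25) ≈ 3.708, g(4.375) ≈ 3.758, g(4.5) ≈ 3.808, g(4.625) ≈ 3.857, g(4.75) ≈ 3.905, g(4.875) ≈ 3.953.
Sum = Δx · [g(4) + g(4.125) + g(4.25) + ...].
Sum ≈ 3.781.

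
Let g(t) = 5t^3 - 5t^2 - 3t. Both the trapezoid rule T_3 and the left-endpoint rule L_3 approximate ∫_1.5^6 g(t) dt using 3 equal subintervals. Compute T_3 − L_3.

660.65625

T_3 = 1295.15625.
L_3 = 634.5.
T_3 − L_3 = 660.65625.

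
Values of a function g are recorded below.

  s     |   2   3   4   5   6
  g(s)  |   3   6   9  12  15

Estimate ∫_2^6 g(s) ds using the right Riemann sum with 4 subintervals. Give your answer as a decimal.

42

Δs = 1.
Sum = 1·[6 + 9 + 12 + 15] = 42.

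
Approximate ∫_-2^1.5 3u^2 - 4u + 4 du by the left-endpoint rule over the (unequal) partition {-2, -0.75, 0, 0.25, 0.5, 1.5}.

Subinterval widths: 1.25, 0.75, 0.25, 0.25, 1.
Left endpoints: -2, -0.75, 0, 0.25, 0.5.
f(-2) = 24, f(-0.75) = 8.6875, f(0) = 4, f(0.25) = 3.1875, f(0.5) = 2.75.
Sum = Σ Δu_i · f(u_i).
Sum = 41.0625.

41.0625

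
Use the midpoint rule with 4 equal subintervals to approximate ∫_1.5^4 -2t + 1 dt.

Δt = (4 − 1.5)/4 = 0.625.
Midpoints: 1.8125, 2.4375, 3.0625, 3.6875.
f(1.8125) = -2.625, f(2.4375) = -3.875, f(3.0625) = -5.125, f(3.6875) = -6.375.
Sum = Δt · [f(1.8125) + f(2.4375) + f(3.0625) + f(3.6875)].
Sum = -11.25.

-11.25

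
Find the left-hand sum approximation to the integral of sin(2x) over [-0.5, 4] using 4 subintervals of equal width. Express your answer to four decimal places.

-0.8455

Δx = (4 − (-0.5))/4 = 1.125.
Left endpoints: -0.5, 0.625, 1.75, 2.875.
f(-0.5) ≈ -0.8415, f(0.625) ≈ 0.9490, f(1.75) ≈ -0.3508, f(2.875) ≈ -0.5083.
Sum = Δx · [f(-0.5) + f(0.625) + f(1.75) + f(2.875)].
Sum ≈ -0.8455.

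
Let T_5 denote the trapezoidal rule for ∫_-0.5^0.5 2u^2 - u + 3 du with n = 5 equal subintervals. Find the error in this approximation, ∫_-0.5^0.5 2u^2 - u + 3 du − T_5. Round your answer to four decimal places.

Exact integral: ∫_-0.5^0.5 f(u) du ≈ 3.166667.
T_5 = 3.18.
Error ≈ 3.166667 − 3.18 ≈ -0.0133.

-0.0133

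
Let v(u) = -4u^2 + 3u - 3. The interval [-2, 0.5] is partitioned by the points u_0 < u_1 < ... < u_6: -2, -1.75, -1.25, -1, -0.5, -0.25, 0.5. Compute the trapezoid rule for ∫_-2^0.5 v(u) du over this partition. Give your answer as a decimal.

-24.4375

Subinterval widths: 0.25, 0.5, 0.25, 0.5, 0.25, 0.75.
v(-2) = -25, v(-1.75) = -20.5, v(-1.25) = -13, v(-1) = -10, v(-0.5) = -5.5, v(-0.25) = -4, v(0.5) = -2.5.
On each subinterval the trapezoid contributes (Δu_i/2)·[v(u_{i-1}) + v(u_i)].
Sum = -24.4375.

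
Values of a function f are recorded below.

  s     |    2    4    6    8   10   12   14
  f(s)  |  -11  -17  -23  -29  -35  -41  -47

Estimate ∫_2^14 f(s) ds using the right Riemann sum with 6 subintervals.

-384

Δs = 2.
Sum = 2·[(-17) + (-23) + (-29) + (-35) + (-41) + (-47)] = -384.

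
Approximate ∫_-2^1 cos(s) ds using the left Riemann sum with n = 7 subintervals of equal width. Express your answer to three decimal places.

Δs = (1 − (-2))/7 = 3/7.
Left endpoints: -2, -11/7, -8/7, -5/7, -2/7, 1/7, 4/7.
f(-2) ≈ -0.416, f(-11/7) ≈ -0.001, f(-8/7) ≈ 0.415, f(-5/7) ≈ 0.756, f(-2/7) ≈ 0.959, f(1/7) ≈ 0.990, f(4/7) ≈ 0.841.
Sum = Δs · [f(-2) + f(-11/7) + f(-8/7) + ...].
Sum ≈ 1.519.

1.519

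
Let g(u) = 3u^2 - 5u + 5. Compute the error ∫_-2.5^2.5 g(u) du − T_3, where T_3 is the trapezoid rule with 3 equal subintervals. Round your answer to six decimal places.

Exact integral: ∫_-2.5^2.5 g(u) du = 56.25.
T_3 ≈ 63.19444444.
Error ≈ 56.25 − 63.19444444 ≈ -6.944444.

-6.944444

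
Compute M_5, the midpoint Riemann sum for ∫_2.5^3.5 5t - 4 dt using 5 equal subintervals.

11

Δt = (3.5 − 2.5)/5 = 0.2.
Midpoints: 2.6, 2.8, 3, 3.2, 3.4.
f(2.6) = 9, f(2.8) = 10, f(3) = 11, f(3.2) = 12, f(3.4) = 13.
Sum = Δt · [f(2.6) + f(2.8) + f(3) + f(3.2) + f(3.4)].
Sum = 11.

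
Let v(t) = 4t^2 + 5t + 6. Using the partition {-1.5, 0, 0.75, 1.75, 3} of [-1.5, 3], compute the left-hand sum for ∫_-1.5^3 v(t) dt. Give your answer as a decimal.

Subinterval widths: 1.5, 0.75, 1, 1.25.
Left endpoints: -1.5, 0, 0.75, 1.75.
v(-1.5) = 7.5, v(0) = 6, v(0.75) = 12, v(1.75) = 27.
Sum = Σ Δt_i · v(t_i).
Sum = 61.5.

61.5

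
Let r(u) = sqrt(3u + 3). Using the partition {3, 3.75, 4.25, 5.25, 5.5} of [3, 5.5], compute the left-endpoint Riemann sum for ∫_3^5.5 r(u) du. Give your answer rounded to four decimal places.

9.5367

Subinterval widths: 0.75, 0.5, 1, 0.25.
Left endpoints: 3, 3.75, 4.25, 5.25.
r(3) ≈ 3.4641, r(3.75) ≈ 3.7749, r(4.25) ≈ 3.9686, r(5.25) ≈ 4.3301.
Sum = Σ Δu_i · r(u_i).
Sum ≈ 9.5367.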